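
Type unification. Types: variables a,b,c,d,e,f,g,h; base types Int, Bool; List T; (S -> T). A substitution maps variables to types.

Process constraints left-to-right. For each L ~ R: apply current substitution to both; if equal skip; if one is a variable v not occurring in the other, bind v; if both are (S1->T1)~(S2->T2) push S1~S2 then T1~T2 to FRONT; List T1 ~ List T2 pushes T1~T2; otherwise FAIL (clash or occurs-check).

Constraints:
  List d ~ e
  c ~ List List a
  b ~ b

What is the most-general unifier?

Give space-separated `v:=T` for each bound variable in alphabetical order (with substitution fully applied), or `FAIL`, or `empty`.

step 1: unify List d ~ e  [subst: {-} | 2 pending]
  bind e := List d
step 2: unify c ~ List List a  [subst: {e:=List d} | 1 pending]
  bind c := List List a
step 3: unify b ~ b  [subst: {e:=List d, c:=List List a} | 0 pending]
  -> identical, skip

Answer: c:=List List a e:=List d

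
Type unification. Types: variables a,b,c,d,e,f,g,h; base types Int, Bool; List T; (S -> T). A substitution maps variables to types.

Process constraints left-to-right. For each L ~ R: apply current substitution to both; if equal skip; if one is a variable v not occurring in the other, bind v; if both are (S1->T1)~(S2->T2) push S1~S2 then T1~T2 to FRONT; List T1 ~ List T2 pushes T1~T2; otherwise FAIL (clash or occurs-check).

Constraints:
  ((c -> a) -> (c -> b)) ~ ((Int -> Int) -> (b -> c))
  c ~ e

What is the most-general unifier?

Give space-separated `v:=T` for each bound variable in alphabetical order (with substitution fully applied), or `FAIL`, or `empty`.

Answer: a:=Int b:=Int c:=Int e:=Int

Derivation:
step 1: unify ((c -> a) -> (c -> b)) ~ ((Int -> Int) -> (b -> c))  [subst: {-} | 1 pending]
  -> decompose arrow: push (c -> a)~(Int -> Int), (c -> b)~(b -> c)
step 2: unify (c -> a) ~ (Int -> Int)  [subst: {-} | 2 pending]
  -> decompose arrow: push c~Int, a~Int
step 3: unify c ~ Int  [subst: {-} | 3 pending]
  bind c := Int
step 4: unify a ~ Int  [subst: {c:=Int} | 2 pending]
  bind a := Int
step 5: unify (Int -> b) ~ (b -> Int)  [subst: {c:=Int, a:=Int} | 1 pending]
  -> decompose arrow: push Int~b, b~Int
step 6: unify Int ~ b  [subst: {c:=Int, a:=Int} | 2 pending]
  bind b := Int
step 7: unify Int ~ Int  [subst: {c:=Int, a:=Int, b:=Int} | 1 pending]
  -> identical, skip
step 8: unify Int ~ e  [subst: {c:=Int, a:=Int, b:=Int} | 0 pending]
  bind e := Int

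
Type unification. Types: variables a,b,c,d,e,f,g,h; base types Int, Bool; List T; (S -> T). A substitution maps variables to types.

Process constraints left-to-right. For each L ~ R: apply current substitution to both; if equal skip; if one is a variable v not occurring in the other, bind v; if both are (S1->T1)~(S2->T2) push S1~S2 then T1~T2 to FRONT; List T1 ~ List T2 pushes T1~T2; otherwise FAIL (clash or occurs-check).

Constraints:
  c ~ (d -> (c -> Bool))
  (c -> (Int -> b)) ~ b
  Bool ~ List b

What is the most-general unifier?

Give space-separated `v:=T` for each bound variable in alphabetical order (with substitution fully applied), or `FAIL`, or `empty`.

step 1: unify c ~ (d -> (c -> Bool))  [subst: {-} | 2 pending]
  occurs-check fail: c in (d -> (c -> Bool))

Answer: FAIL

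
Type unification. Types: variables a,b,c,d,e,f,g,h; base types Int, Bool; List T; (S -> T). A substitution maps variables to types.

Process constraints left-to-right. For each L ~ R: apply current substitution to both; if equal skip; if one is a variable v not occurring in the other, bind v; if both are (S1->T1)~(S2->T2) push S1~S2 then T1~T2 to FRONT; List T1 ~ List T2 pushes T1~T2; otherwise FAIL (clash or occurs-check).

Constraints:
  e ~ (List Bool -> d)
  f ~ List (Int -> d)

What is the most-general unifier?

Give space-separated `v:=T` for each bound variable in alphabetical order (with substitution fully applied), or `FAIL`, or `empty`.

step 1: unify e ~ (List Bool -> d)  [subst: {-} | 1 pending]
  bind e := (List Bool -> d)
step 2: unify f ~ List (Int -> d)  [subst: {e:=(List Bool -> d)} | 0 pending]
  bind f := List (Int -> d)

Answer: e:=(List Bool -> d) f:=List (Int -> d)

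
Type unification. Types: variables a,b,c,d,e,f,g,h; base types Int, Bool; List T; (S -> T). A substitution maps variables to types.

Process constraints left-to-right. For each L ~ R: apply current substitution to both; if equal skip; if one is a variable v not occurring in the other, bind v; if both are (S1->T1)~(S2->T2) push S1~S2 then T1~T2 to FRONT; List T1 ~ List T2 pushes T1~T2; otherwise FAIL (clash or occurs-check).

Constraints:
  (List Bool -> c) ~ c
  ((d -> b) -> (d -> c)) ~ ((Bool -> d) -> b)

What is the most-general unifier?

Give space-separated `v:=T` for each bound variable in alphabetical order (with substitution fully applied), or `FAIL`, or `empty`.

step 1: unify (List Bool -> c) ~ c  [subst: {-} | 1 pending]
  occurs-check fail

Answer: FAIL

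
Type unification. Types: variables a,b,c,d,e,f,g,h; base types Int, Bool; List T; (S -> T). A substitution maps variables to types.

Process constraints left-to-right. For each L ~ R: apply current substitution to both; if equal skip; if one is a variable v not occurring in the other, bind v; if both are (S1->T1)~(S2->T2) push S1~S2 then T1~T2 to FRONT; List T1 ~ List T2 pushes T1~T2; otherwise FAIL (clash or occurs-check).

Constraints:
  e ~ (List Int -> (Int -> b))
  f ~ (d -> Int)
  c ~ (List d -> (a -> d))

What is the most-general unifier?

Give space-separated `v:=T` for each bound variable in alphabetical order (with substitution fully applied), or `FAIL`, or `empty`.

Answer: c:=(List d -> (a -> d)) e:=(List Int -> (Int -> b)) f:=(d -> Int)

Derivation:
step 1: unify e ~ (List Int -> (Int -> b))  [subst: {-} | 2 pending]
  bind e := (List Int -> (Int -> b))
step 2: unify f ~ (d -> Int)  [subst: {e:=(List Int -> (Int -> b))} | 1 pending]
  bind f := (d -> Int)
step 3: unify c ~ (List d -> (a -> d))  [subst: {e:=(List Int -> (Int -> b)), f:=(d -> Int)} | 0 pending]
  bind c := (List d -> (a -> d))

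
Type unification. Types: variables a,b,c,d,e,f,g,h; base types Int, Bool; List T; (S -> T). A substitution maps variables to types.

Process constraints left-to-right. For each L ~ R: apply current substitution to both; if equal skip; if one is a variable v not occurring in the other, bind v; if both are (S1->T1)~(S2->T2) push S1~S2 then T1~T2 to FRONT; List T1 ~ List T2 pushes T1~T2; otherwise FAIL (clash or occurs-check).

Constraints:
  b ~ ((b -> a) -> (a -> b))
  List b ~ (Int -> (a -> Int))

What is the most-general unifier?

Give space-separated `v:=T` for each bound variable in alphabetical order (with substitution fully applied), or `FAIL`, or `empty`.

Answer: FAIL

Derivation:
step 1: unify b ~ ((b -> a) -> (a -> b))  [subst: {-} | 1 pending]
  occurs-check fail: b in ((b -> a) -> (a -> b))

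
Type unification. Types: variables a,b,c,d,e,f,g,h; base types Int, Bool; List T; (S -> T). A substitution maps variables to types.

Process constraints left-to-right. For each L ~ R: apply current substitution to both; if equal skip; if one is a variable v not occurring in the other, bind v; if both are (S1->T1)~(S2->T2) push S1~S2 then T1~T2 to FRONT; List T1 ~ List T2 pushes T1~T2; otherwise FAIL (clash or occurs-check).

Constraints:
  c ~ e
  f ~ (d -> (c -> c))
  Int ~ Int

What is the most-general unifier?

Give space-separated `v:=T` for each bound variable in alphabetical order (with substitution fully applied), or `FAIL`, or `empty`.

step 1: unify c ~ e  [subst: {-} | 2 pending]
  bind c := e
step 2: unify f ~ (d -> (e -> e))  [subst: {c:=e} | 1 pending]
  bind f := (d -> (e -> e))
step 3: unify Int ~ Int  [subst: {c:=e, f:=(d -> (e -> e))} | 0 pending]
  -> identical, skip

Answer: c:=e f:=(d -> (e -> e))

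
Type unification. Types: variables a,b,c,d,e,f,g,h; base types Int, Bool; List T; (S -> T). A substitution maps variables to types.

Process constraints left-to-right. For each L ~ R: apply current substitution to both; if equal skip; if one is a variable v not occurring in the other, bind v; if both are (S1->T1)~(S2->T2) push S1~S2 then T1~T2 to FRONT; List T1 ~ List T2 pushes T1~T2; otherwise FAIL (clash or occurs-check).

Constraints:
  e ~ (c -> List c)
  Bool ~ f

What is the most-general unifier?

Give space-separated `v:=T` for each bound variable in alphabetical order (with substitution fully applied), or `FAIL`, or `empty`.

step 1: unify e ~ (c -> List c)  [subst: {-} | 1 pending]
  bind e := (c -> List c)
step 2: unify Bool ~ f  [subst: {e:=(c -> List c)} | 0 pending]
  bind f := Bool

Answer: e:=(c -> List c) f:=Bool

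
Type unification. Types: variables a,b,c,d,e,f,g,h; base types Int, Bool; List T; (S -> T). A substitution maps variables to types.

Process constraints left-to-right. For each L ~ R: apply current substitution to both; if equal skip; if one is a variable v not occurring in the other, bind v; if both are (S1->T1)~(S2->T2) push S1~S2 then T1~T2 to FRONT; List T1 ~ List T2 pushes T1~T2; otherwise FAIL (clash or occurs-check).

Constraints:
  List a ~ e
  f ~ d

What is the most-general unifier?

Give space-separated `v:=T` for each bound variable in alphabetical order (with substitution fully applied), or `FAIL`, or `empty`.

step 1: unify List a ~ e  [subst: {-} | 1 pending]
  bind e := List a
step 2: unify f ~ d  [subst: {e:=List a} | 0 pending]
  bind f := d

Answer: e:=List a f:=d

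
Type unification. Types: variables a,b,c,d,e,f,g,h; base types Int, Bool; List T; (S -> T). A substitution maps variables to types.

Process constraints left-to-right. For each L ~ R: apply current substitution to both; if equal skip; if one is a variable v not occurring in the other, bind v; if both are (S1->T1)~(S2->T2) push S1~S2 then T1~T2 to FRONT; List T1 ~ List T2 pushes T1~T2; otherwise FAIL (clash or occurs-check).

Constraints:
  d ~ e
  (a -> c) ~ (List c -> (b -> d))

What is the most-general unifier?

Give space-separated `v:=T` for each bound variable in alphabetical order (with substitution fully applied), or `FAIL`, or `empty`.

Answer: a:=List (b -> e) c:=(b -> e) d:=e

Derivation:
step 1: unify d ~ e  [subst: {-} | 1 pending]
  bind d := e
step 2: unify (a -> c) ~ (List c -> (b -> e))  [subst: {d:=e} | 0 pending]
  -> decompose arrow: push a~List c, c~(b -> e)
step 3: unify a ~ List c  [subst: {d:=e} | 1 pending]
  bind a := List c
step 4: unify c ~ (b -> e)  [subst: {d:=e, a:=List c} | 0 pending]
  bind c := (b -> e)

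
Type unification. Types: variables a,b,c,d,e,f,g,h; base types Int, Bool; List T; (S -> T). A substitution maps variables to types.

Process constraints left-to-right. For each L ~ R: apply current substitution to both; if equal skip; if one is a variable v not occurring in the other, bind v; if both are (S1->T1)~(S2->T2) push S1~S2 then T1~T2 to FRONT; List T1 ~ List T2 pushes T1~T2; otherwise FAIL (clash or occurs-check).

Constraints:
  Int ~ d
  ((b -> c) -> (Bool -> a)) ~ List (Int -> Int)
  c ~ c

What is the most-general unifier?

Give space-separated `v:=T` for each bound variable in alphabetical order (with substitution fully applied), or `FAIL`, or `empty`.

step 1: unify Int ~ d  [subst: {-} | 2 pending]
  bind d := Int
step 2: unify ((b -> c) -> (Bool -> a)) ~ List (Int -> Int)  [subst: {d:=Int} | 1 pending]
  clash: ((b -> c) -> (Bool -> a)) vs List (Int -> Int)

Answer: FAIL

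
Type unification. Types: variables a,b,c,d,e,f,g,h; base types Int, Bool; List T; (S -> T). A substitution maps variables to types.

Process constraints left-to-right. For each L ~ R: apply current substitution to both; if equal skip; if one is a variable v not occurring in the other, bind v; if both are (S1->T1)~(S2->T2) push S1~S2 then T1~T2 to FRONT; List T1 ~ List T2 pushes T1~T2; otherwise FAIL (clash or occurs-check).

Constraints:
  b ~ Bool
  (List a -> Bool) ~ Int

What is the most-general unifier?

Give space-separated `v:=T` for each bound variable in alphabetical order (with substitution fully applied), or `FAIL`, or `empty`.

Answer: FAIL

Derivation:
step 1: unify b ~ Bool  [subst: {-} | 1 pending]
  bind b := Bool
step 2: unify (List a -> Bool) ~ Int  [subst: {b:=Bool} | 0 pending]
  clash: (List a -> Bool) vs Int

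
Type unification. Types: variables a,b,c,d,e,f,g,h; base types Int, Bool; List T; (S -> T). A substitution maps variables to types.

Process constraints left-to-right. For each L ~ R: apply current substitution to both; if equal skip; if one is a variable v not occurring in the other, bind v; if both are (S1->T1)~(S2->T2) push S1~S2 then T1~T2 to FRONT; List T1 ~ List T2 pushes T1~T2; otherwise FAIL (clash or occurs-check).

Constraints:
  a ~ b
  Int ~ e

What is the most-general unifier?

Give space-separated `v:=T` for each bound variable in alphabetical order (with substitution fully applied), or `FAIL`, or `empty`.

step 1: unify a ~ b  [subst: {-} | 1 pending]
  bind a := b
step 2: unify Int ~ e  [subst: {a:=b} | 0 pending]
  bind e := Int

Answer: a:=b e:=Int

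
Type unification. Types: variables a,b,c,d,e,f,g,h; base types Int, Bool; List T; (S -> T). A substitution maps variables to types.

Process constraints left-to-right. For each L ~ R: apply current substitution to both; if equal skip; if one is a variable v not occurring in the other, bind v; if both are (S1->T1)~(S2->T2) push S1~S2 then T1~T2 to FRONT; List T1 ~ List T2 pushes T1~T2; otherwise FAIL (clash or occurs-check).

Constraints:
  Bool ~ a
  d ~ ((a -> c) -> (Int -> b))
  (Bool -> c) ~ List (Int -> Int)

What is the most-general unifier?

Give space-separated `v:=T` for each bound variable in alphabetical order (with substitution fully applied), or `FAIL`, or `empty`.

Answer: FAIL

Derivation:
step 1: unify Bool ~ a  [subst: {-} | 2 pending]
  bind a := Bool
step 2: unify d ~ ((Bool -> c) -> (Int -> b))  [subst: {a:=Bool} | 1 pending]
  bind d := ((Bool -> c) -> (Int -> b))
step 3: unify (Bool -> c) ~ List (Int -> Int)  [subst: {a:=Bool, d:=((Bool -> c) -> (Int -> b))} | 0 pending]
  clash: (Bool -> c) vs List (Int -> Int)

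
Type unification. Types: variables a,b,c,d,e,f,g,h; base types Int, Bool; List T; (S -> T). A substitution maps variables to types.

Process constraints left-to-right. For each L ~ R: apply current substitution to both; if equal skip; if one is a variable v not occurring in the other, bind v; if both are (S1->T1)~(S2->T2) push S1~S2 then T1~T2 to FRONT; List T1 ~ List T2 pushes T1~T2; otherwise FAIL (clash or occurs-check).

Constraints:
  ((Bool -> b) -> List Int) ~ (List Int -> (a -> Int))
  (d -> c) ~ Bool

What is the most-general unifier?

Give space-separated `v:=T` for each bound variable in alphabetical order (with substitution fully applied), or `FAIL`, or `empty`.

step 1: unify ((Bool -> b) -> List Int) ~ (List Int -> (a -> Int))  [subst: {-} | 1 pending]
  -> decompose arrow: push (Bool -> b)~List Int, List Int~(a -> Int)
step 2: unify (Bool -> b) ~ List Int  [subst: {-} | 2 pending]
  clash: (Bool -> b) vs List Int

Answer: FAIL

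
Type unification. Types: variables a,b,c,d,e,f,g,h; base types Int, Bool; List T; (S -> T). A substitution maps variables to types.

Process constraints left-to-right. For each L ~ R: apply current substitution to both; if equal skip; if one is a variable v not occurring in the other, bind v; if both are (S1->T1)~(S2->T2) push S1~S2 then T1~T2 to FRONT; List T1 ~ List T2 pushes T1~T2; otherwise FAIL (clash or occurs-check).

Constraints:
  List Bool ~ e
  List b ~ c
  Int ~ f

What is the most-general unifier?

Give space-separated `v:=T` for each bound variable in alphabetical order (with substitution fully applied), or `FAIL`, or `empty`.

step 1: unify List Bool ~ e  [subst: {-} | 2 pending]
  bind e := List Bool
step 2: unify List b ~ c  [subst: {e:=List Bool} | 1 pending]
  bind c := List b
step 3: unify Int ~ f  [subst: {e:=List Bool, c:=List b} | 0 pending]
  bind f := Int

Answer: c:=List b e:=List Bool f:=Int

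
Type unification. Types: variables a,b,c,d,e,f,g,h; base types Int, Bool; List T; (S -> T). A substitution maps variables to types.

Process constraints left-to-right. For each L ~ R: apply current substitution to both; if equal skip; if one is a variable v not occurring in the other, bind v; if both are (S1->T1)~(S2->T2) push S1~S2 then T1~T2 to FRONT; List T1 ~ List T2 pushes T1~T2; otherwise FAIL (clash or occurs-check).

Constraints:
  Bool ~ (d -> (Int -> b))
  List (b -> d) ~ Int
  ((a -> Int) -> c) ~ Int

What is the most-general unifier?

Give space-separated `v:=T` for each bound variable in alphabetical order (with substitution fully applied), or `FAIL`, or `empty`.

Answer: FAIL

Derivation:
step 1: unify Bool ~ (d -> (Int -> b))  [subst: {-} | 2 pending]
  clash: Bool vs (d -> (Int -> b))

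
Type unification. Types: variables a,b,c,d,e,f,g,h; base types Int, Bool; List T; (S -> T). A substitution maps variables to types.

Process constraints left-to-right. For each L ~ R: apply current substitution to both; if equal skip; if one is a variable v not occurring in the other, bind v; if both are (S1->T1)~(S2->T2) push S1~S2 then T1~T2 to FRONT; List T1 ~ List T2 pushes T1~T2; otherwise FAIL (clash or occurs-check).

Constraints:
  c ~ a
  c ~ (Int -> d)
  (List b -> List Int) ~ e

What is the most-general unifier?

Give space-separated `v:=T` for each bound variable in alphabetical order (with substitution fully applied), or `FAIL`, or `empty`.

Answer: a:=(Int -> d) c:=(Int -> d) e:=(List b -> List Int)

Derivation:
step 1: unify c ~ a  [subst: {-} | 2 pending]
  bind c := a
step 2: unify a ~ (Int -> d)  [subst: {c:=a} | 1 pending]
  bind a := (Int -> d)
step 3: unify (List b -> List Int) ~ e  [subst: {c:=a, a:=(Int -> d)} | 0 pending]
  bind e := (List b -> List Int)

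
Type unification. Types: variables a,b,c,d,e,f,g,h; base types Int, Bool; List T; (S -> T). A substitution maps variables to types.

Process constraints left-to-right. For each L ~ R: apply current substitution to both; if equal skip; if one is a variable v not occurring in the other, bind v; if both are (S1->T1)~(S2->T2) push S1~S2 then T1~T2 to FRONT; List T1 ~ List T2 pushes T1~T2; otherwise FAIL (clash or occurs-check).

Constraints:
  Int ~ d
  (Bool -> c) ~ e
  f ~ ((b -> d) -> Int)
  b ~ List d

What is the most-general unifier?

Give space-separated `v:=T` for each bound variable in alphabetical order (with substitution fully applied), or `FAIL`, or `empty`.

Answer: b:=List Int d:=Int e:=(Bool -> c) f:=((List Int -> Int) -> Int)

Derivation:
step 1: unify Int ~ d  [subst: {-} | 3 pending]
  bind d := Int
step 2: unify (Bool -> c) ~ e  [subst: {d:=Int} | 2 pending]
  bind e := (Bool -> c)
step 3: unify f ~ ((b -> Int) -> Int)  [subst: {d:=Int, e:=(Bool -> c)} | 1 pending]
  bind f := ((b -> Int) -> Int)
step 4: unify b ~ List Int  [subst: {d:=Int, e:=(Bool -> c), f:=((b -> Int) -> Int)} | 0 pending]
  bind b := List Int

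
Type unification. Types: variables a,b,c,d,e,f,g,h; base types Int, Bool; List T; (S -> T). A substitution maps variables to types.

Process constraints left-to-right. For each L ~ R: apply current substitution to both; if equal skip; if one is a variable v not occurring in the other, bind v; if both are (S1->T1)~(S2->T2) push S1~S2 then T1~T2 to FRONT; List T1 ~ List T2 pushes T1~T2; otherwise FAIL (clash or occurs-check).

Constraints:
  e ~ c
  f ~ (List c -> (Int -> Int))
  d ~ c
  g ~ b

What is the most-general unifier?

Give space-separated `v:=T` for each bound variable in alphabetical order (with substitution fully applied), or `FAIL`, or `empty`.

Answer: d:=c e:=c f:=(List c -> (Int -> Int)) g:=b

Derivation:
step 1: unify e ~ c  [subst: {-} | 3 pending]
  bind e := c
step 2: unify f ~ (List c -> (Int -> Int))  [subst: {e:=c} | 2 pending]
  bind f := (List c -> (Int -> Int))
step 3: unify d ~ c  [subst: {e:=c, f:=(List c -> (Int -> Int))} | 1 pending]
  bind d := c
step 4: unify g ~ b  [subst: {e:=c, f:=(List c -> (Int -> Int)), d:=c} | 0 pending]
  bind g := b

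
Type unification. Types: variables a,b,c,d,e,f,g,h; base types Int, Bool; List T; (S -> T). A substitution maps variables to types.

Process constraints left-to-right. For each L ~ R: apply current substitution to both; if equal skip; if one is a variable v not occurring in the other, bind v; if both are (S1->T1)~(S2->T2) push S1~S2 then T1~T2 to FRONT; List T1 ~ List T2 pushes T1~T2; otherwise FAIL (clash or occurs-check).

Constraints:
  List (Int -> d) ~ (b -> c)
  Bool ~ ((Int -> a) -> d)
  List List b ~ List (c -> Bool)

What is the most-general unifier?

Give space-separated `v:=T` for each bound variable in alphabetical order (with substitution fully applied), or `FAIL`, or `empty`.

Answer: FAIL

Derivation:
step 1: unify List (Int -> d) ~ (b -> c)  [subst: {-} | 2 pending]
  clash: List (Int -> d) vs (b -> c)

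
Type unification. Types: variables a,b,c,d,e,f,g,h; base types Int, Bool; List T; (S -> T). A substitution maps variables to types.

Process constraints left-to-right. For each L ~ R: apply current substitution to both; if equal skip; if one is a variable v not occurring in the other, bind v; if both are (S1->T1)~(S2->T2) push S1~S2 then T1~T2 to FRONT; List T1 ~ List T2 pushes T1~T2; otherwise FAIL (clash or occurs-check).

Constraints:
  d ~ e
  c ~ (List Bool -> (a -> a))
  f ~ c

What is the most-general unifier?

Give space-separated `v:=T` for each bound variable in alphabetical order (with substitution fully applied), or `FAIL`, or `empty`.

Answer: c:=(List Bool -> (a -> a)) d:=e f:=(List Bool -> (a -> a))

Derivation:
step 1: unify d ~ e  [subst: {-} | 2 pending]
  bind d := e
step 2: unify c ~ (List Bool -> (a -> a))  [subst: {d:=e} | 1 pending]
  bind c := (List Bool -> (a -> a))
step 3: unify f ~ (List Bool -> (a -> a))  [subst: {d:=e, c:=(List Bool -> (a -> a))} | 0 pending]
  bind f := (List Bool -> (a -> a))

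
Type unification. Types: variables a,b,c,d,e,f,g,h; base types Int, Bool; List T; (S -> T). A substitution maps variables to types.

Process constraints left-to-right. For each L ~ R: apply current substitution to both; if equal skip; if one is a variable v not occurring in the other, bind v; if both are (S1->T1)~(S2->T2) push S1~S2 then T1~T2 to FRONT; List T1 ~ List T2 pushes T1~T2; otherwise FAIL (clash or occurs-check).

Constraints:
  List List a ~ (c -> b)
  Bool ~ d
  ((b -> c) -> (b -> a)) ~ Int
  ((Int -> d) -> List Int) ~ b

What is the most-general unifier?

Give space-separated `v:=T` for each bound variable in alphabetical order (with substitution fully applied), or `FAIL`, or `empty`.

Answer: FAIL

Derivation:
step 1: unify List List a ~ (c -> b)  [subst: {-} | 3 pending]
  clash: List List a vs (c -> b)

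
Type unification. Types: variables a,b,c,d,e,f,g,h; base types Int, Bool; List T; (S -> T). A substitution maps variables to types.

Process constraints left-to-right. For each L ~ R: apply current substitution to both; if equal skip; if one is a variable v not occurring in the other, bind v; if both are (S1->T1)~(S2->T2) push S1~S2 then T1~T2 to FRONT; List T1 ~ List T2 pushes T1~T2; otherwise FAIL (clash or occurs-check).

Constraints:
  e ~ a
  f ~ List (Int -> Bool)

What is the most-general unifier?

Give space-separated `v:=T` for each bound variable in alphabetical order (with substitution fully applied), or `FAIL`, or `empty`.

Answer: e:=a f:=List (Int -> Bool)

Derivation:
step 1: unify e ~ a  [subst: {-} | 1 pending]
  bind e := a
step 2: unify f ~ List (Int -> Bool)  [subst: {e:=a} | 0 pending]
  bind f := List (Int -> Bool)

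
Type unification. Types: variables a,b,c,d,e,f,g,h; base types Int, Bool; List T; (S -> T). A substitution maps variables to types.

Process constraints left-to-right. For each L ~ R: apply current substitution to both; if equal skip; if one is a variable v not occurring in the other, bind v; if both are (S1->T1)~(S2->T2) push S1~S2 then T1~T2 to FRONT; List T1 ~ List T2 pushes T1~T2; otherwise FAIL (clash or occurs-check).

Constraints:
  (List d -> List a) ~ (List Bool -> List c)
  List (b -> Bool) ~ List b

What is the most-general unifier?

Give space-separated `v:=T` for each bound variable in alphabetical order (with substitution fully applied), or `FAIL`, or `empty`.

Answer: FAIL

Derivation:
step 1: unify (List d -> List a) ~ (List Bool -> List c)  [subst: {-} | 1 pending]
  -> decompose arrow: push List d~List Bool, List a~List c
step 2: unify List d ~ List Bool  [subst: {-} | 2 pending]
  -> decompose List: push d~Bool
step 3: unify d ~ Bool  [subst: {-} | 2 pending]
  bind d := Bool
step 4: unify List a ~ List c  [subst: {d:=Bool} | 1 pending]
  -> decompose List: push a~c
step 5: unify a ~ c  [subst: {d:=Bool} | 1 pending]
  bind a := c
step 6: unify List (b -> Bool) ~ List b  [subst: {d:=Bool, a:=c} | 0 pending]
  -> decompose List: push (b -> Bool)~b
step 7: unify (b -> Bool) ~ b  [subst: {d:=Bool, a:=c} | 0 pending]
  occurs-check fail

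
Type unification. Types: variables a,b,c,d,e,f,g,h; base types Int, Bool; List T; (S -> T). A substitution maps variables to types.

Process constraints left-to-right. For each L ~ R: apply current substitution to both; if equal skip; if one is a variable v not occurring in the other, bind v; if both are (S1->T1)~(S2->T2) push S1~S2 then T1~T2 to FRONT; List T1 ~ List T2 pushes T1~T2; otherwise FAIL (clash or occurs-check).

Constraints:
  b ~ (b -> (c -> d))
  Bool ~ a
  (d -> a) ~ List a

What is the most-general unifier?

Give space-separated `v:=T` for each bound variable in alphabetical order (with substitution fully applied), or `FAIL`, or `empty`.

Answer: FAIL

Derivation:
step 1: unify b ~ (b -> (c -> d))  [subst: {-} | 2 pending]
  occurs-check fail: b in (b -> (c -> d))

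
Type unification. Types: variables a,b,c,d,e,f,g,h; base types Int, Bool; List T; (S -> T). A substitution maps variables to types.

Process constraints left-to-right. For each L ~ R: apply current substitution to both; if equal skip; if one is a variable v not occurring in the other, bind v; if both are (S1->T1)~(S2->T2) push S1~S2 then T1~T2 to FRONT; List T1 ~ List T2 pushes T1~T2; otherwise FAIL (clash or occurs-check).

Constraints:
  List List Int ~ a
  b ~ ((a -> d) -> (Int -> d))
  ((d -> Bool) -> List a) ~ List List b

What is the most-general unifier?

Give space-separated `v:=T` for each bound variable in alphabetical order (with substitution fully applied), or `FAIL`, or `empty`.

step 1: unify List List Int ~ a  [subst: {-} | 2 pending]
  bind a := List List Int
step 2: unify b ~ ((List List Int -> d) -> (Int -> d))  [subst: {a:=List List Int} | 1 pending]
  bind b := ((List List Int -> d) -> (Int -> d))
step 3: unify ((d -> Bool) -> List List List Int) ~ List List ((List List Int -> d) -> (Int -> d))  [subst: {a:=List List Int, b:=((List List Int -> d) -> (Int -> d))} | 0 pending]
  clash: ((d -> Bool) -> List List List Int) vs List List ((List List Int -> d) -> (Int -> d))

Answer: FAIL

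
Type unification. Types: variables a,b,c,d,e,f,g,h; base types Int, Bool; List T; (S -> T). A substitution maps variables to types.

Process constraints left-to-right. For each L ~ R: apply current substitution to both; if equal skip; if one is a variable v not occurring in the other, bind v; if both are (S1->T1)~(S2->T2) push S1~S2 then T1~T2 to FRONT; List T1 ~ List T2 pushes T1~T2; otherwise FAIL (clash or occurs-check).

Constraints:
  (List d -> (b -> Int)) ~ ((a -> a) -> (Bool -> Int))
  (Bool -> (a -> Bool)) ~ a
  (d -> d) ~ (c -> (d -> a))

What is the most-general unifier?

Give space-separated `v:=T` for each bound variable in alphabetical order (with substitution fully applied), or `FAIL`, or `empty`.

step 1: unify (List d -> (b -> Int)) ~ ((a -> a) -> (Bool -> Int))  [subst: {-} | 2 pending]
  -> decompose arrow: push List d~(a -> a), (b -> Int)~(Bool -> Int)
step 2: unify List d ~ (a -> a)  [subst: {-} | 3 pending]
  clash: List d vs (a -> a)

Answer: FAIL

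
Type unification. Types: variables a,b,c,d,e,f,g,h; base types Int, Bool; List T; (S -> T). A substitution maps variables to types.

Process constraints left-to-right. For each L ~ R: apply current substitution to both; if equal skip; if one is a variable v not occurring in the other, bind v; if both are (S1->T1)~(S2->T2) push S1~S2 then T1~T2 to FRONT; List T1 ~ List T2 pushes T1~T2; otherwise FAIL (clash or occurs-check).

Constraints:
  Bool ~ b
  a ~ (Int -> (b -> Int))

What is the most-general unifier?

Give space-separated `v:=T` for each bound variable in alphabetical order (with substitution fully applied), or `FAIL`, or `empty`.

Answer: a:=(Int -> (Bool -> Int)) b:=Bool

Derivation:
step 1: unify Bool ~ b  [subst: {-} | 1 pending]
  bind b := Bool
step 2: unify a ~ (Int -> (Bool -> Int))  [subst: {b:=Bool} | 0 pending]
  bind a := (Int -> (Bool -> Int))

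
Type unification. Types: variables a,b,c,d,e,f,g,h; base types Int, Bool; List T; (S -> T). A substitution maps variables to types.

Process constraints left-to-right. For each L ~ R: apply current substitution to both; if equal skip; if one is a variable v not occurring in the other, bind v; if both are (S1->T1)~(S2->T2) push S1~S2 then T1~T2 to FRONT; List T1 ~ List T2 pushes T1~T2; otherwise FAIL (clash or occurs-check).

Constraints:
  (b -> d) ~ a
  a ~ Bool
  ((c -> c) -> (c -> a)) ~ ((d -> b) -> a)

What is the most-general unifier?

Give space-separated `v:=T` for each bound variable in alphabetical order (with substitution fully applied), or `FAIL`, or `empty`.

Answer: FAIL

Derivation:
step 1: unify (b -> d) ~ a  [subst: {-} | 2 pending]
  bind a := (b -> d)
step 2: unify (b -> d) ~ Bool  [subst: {a:=(b -> d)} | 1 pending]
  clash: (b -> d) vs Bool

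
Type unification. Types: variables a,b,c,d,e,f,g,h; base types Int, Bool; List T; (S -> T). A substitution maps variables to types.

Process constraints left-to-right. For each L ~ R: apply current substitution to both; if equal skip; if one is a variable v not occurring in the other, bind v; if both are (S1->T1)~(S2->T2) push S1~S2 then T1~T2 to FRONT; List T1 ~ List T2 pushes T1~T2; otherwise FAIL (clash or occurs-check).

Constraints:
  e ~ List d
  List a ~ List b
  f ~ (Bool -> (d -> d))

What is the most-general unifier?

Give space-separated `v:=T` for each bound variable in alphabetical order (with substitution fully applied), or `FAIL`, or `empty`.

step 1: unify e ~ List d  [subst: {-} | 2 pending]
  bind e := List d
step 2: unify List a ~ List b  [subst: {e:=List d} | 1 pending]
  -> decompose List: push a~b
step 3: unify a ~ b  [subst: {e:=List d} | 1 pending]
  bind a := b
step 4: unify f ~ (Bool -> (d -> d))  [subst: {e:=List d, a:=b} | 0 pending]
  bind f := (Bool -> (d -> d))

Answer: a:=b e:=List d f:=(Bool -> (d -> d))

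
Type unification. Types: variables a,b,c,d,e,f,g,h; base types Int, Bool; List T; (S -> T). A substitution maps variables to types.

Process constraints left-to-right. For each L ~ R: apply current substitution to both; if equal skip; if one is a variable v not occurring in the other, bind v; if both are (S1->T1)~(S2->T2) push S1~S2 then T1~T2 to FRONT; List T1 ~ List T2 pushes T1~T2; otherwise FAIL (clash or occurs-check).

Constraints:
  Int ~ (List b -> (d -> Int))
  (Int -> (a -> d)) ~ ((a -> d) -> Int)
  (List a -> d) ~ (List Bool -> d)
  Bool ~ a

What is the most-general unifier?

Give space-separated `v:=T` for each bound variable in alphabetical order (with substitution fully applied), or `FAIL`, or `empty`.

Answer: FAIL

Derivation:
step 1: unify Int ~ (List b -> (d -> Int))  [subst: {-} | 3 pending]
  clash: Int vs (List b -> (d -> Int))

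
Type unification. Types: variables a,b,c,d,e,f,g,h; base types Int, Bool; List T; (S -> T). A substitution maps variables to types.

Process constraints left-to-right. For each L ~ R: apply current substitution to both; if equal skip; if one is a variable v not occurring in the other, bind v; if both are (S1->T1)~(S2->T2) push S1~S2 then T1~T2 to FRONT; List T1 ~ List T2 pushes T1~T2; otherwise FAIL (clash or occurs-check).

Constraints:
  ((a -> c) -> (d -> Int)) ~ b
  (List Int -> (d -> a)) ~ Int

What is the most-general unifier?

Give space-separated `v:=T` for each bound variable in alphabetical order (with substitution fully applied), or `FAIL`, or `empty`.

step 1: unify ((a -> c) -> (d -> Int)) ~ b  [subst: {-} | 1 pending]
  bind b := ((a -> c) -> (d -> Int))
step 2: unify (List Int -> (d -> a)) ~ Int  [subst: {b:=((a -> c) -> (d -> Int))} | 0 pending]
  clash: (List Int -> (d -> a)) vs Int

Answer: FAIL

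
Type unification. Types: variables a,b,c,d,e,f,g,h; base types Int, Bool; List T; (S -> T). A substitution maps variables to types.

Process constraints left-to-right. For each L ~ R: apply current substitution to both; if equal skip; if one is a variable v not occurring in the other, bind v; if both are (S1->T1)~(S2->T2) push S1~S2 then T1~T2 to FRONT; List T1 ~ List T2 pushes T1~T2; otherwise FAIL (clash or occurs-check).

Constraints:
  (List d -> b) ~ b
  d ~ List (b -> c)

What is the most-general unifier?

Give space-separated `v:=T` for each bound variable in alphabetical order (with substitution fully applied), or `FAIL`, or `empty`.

Answer: FAIL

Derivation:
step 1: unify (List d -> b) ~ b  [subst: {-} | 1 pending]
  occurs-check fail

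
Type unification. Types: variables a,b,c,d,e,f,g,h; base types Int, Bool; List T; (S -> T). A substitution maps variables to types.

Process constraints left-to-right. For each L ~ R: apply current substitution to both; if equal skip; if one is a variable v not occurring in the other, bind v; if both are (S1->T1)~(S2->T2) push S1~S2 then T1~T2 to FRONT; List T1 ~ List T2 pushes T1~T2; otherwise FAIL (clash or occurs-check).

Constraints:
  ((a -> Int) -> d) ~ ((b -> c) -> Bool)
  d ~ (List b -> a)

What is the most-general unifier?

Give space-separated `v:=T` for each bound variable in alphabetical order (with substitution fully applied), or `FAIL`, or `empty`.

step 1: unify ((a -> Int) -> d) ~ ((b -> c) -> Bool)  [subst: {-} | 1 pending]
  -> decompose arrow: push (a -> Int)~(b -> c), d~Bool
step 2: unify (a -> Int) ~ (b -> c)  [subst: {-} | 2 pending]
  -> decompose arrow: push a~b, Int~c
step 3: unify a ~ b  [subst: {-} | 3 pending]
  bind a := b
step 4: unify Int ~ c  [subst: {a:=b} | 2 pending]
  bind c := Int
step 5: unify d ~ Bool  [subst: {a:=b, c:=Int} | 1 pending]
  bind d := Bool
step 6: unify Bool ~ (List b -> b)  [subst: {a:=b, c:=Int, d:=Bool} | 0 pending]
  clash: Bool vs (List b -> b)

Answer: FAIL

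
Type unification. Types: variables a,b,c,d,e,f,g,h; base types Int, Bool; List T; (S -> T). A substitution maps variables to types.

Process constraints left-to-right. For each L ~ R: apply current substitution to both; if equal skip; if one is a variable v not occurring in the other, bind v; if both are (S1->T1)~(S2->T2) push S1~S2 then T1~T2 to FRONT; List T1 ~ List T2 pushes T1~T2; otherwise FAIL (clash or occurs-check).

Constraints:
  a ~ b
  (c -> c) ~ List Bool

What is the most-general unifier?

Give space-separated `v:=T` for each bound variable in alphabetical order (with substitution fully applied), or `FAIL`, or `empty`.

Answer: FAIL

Derivation:
step 1: unify a ~ b  [subst: {-} | 1 pending]
  bind a := b
step 2: unify (c -> c) ~ List Bool  [subst: {a:=b} | 0 pending]
  clash: (c -> c) vs List Bool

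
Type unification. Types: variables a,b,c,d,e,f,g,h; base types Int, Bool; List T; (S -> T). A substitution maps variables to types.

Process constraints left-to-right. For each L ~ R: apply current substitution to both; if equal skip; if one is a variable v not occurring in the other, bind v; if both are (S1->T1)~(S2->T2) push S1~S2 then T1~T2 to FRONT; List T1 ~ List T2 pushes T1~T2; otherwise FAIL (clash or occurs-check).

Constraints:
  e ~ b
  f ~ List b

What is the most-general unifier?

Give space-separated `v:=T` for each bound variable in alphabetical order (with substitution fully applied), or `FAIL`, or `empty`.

step 1: unify e ~ b  [subst: {-} | 1 pending]
  bind e := b
step 2: unify f ~ List b  [subst: {e:=b} | 0 pending]
  bind f := List b

Answer: e:=b f:=List b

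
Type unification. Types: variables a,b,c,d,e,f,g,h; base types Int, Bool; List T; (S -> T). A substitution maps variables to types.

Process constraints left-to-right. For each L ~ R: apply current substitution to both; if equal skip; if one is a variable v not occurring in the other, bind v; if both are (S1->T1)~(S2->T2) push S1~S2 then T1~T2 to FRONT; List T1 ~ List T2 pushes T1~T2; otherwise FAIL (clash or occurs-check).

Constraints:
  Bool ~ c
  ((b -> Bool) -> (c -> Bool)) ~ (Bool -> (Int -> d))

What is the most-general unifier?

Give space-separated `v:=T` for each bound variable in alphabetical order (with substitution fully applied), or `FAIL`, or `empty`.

Answer: FAIL

Derivation:
step 1: unify Bool ~ c  [subst: {-} | 1 pending]
  bind c := Bool
step 2: unify ((b -> Bool) -> (Bool -> Bool)) ~ (Bool -> (Int -> d))  [subst: {c:=Bool} | 0 pending]
  -> decompose arrow: push (b -> Bool)~Bool, (Bool -> Bool)~(Int -> d)
step 3: unify (b -> Bool) ~ Bool  [subst: {c:=Bool} | 1 pending]
  clash: (b -> Bool) vs Bool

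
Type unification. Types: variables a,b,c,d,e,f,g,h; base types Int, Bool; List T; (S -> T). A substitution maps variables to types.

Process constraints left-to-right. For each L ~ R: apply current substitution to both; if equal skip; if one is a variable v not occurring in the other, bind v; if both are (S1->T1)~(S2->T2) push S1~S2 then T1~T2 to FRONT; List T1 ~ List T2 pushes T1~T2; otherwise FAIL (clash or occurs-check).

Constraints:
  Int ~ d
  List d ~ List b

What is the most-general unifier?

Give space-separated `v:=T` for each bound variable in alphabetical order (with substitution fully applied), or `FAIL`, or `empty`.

step 1: unify Int ~ d  [subst: {-} | 1 pending]
  bind d := Int
step 2: unify List Int ~ List b  [subst: {d:=Int} | 0 pending]
  -> decompose List: push Int~b
step 3: unify Int ~ b  [subst: {d:=Int} | 0 pending]
  bind b := Int

Answer: b:=Int d:=Int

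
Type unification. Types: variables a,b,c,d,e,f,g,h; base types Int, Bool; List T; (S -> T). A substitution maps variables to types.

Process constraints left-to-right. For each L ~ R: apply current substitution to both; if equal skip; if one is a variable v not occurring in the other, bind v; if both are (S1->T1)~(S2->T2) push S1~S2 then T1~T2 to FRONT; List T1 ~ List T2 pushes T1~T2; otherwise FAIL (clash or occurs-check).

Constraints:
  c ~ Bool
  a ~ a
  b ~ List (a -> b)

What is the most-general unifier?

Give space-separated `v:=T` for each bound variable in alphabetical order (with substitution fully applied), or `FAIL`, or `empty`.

Answer: FAIL

Derivation:
step 1: unify c ~ Bool  [subst: {-} | 2 pending]
  bind c := Bool
step 2: unify a ~ a  [subst: {c:=Bool} | 1 pending]
  -> identical, skip
step 3: unify b ~ List (a -> b)  [subst: {c:=Bool} | 0 pending]
  occurs-check fail: b in List (a -> b)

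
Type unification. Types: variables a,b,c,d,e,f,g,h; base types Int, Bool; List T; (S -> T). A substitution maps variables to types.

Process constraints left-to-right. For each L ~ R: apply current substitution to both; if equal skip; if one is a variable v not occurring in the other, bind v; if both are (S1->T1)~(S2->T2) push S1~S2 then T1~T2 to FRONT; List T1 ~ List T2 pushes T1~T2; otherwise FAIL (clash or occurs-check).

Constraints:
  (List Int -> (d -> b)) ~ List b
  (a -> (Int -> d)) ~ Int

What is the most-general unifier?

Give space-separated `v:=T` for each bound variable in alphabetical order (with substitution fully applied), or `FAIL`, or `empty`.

step 1: unify (List Int -> (d -> b)) ~ List b  [subst: {-} | 1 pending]
  clash: (List Int -> (d -> b)) vs List b

Answer: FAIL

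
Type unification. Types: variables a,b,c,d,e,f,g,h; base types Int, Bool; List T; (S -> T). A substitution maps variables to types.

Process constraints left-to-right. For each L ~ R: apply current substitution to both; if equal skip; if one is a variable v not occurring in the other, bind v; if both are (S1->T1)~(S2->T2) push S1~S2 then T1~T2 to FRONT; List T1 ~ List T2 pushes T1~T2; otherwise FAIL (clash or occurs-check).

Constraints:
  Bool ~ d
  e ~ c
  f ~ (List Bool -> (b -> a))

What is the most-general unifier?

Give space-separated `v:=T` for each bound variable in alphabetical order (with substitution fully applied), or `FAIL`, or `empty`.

Answer: d:=Bool e:=c f:=(List Bool -> (b -> a))

Derivation:
step 1: unify Bool ~ d  [subst: {-} | 2 pending]
  bind d := Bool
step 2: unify e ~ c  [subst: {d:=Bool} | 1 pending]
  bind e := c
step 3: unify f ~ (List Bool -> (b -> a))  [subst: {d:=Bool, e:=c} | 0 pending]
  bind f := (List Bool -> (b -> a))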